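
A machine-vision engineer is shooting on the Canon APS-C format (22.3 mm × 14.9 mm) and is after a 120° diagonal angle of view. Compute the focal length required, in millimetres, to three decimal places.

Sensor diagonal = √(22.3² + 14.9²) = √719.3000 ≈ 26.8198 mm.
From α = 2·arctan(d/2f) we get f = d / (2·tan(α/2)).
With d = 26.8198 mm and α/2 = 60°, tan(α/2) ≈ 1.73205, so f ≈ 26.8198 / 3.46410 ≈ 7.7422 mm.

7.742 mm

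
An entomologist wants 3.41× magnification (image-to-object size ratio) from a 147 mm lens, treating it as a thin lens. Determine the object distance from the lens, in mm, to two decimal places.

190.11 mm

With m = dᵢ/dₒ and 1/f = 1/dₒ + 1/dᵢ, substituting dᵢ = m·dₒ gives 1/f = (1 + 1/m)/dₒ, hence dₒ = f·(1 + 1/m).
dₒ = 147 × (1 + 1/3.41) = 147 × 1.29326 ≈ 190.109 mm.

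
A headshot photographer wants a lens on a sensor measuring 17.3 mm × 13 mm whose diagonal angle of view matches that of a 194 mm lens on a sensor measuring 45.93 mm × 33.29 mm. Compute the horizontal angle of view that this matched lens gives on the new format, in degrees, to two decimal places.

Sensor diagonal = √(45.93² + 33.29²) = √3217.7890 ≈ 56.7256 mm.
Sensor diagonal = √(17.3² + 13²) = √468.2900 ≈ 21.6400 mm.
Equal diagonal AOV ⇒ f₂ = f₁ · 21.6400/56.7256 = 194 × 0.38149 ≈ 74.0083 mm.
Horizontal AOV on the new format = 2·arctan(17.3 / (2 × 74.0083)) = 2·arctan(0.11688) ≈ 13.3328°.

13.33°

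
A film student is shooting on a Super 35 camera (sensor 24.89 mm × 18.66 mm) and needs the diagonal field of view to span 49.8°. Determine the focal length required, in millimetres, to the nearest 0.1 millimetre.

33.5 mm

Sensor diagonal = √(24.89² + 18.66²) = √967.7077 ≈ 31.1080 mm.
From α = 2·arctan(d/2f) we get f = d / (2·tan(α/2)).
With d = 31.1080 mm and α/2 = 24.9°, tan(α/2) ≈ 0.46418, so f ≈ 31.1080 / 0.92837 ≈ 33.5082 mm.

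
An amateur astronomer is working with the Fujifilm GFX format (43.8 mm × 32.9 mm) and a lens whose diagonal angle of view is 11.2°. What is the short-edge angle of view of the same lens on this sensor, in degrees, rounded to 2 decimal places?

6.74°

Sensor diagonal = √(43.8² + 32.9²) = √3000.8500 ≈ 54.7800 mm.
From the diagonal AOV: f = 54.7800 / (2·tan(5.6°)) = 54.7800 / 0.19610 ≈ 279.3449 mm.
Short-edge AOV = 2·arctan(32.9 / (2 × 279.3449)) = 2·arctan(0.05889) ≈ 6.7403°.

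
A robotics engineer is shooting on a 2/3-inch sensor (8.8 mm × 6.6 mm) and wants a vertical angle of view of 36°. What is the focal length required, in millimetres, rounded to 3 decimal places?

10.156 mm

From α = 2·arctan(h/2f) we get f = h / (2·tan(α/2)).
With h = 6.6 mm and α/2 = 18°, tan(α/2) ≈ 0.32492, so f ≈ 6.6 / 0.64984 ≈ 10.1564 mm.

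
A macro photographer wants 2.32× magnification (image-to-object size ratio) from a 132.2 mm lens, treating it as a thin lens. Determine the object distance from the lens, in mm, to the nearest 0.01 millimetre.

189.18 mm

With m = dᵢ/dₒ and 1/f = 1/dₒ + 1/dᵢ, substituting dᵢ = m·dₒ gives 1/f = (1 + 1/m)/dₒ, hence dₒ = f·(1 + 1/m).
dₒ = 132.2 × (1 + 1/2.32) = 132.2 × 1.43103 ≈ 189.183 mm.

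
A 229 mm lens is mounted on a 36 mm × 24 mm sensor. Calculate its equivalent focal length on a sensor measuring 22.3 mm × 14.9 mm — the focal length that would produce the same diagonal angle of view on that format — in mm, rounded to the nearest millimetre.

142 mm

Sensor diagonal = √(36² + 24²) = √1872.0000 ≈ 43.2666 mm.
Sensor diagonal = √(22.3² + 14.9²) = √719.3000 ≈ 26.8198 mm.
Equal angle of view means equal diagonal/f ratio, so f₂ = f₁ · (diagonal₂/diagonal₁) = 229 × 26.8198/43.2666.
f₂ = 229 × 0.61987 ≈ 141.951 mm.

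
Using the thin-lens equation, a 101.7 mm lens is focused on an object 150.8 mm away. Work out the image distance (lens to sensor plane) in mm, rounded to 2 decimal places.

312.35 mm

1/dᵢ = 1/f − 1/dₒ = 1/101.7 − 1/150.8 = 0.0032015 mm⁻¹.
dᵢ = 1/0.0032015 ≈ 312.3495 mm.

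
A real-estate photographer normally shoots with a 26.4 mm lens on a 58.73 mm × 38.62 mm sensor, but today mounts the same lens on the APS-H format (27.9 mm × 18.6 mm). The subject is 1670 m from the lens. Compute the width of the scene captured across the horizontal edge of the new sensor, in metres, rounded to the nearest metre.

1765 m

The focal length stays 26.4 mm; the relevant sensor dimension is now w = 27.9 mm. Object distance dₒ = 1670 m = 1.67e+06 mm.
Thin-lens field width W = w·(dₒ − f)/f = 27.9 × (1.67e+06 − 26.4)/26.4 ≈ 1764858.464 mm = 1764.86 m.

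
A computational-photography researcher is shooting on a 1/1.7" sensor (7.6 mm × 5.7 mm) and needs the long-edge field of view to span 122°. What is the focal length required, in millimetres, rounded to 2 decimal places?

From α = 2·arctan(w/2f) we get f = w / (2·tan(α/2)).
With w = 7.6 mm and α/2 = 61°, tan(α/2) ≈ 1.80405, so f ≈ 7.6 / 3.60810 ≈ 2.1064 mm.

2.11 mm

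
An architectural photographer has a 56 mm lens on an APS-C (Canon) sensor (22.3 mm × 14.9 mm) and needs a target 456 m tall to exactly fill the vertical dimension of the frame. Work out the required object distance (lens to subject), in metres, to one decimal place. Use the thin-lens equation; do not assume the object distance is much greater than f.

W: 456 m = 456000 mm.
Magnification m = h/W = dᵢ/dₒ; combined with 1/f = 1/dₒ + 1/dᵢ this gives dₒ = f·(1 + W/h).
dₒ = 56 mm × (1 + 456000/14.9) = 56 × 30605.0268 ≈ 1713881.503 mm = 1713.88 m.

1713.9 m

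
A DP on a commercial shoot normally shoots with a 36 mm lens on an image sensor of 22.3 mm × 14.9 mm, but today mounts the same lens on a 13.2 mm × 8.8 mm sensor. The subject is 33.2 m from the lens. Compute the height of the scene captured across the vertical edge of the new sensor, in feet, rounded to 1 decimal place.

The focal length stays 36 mm; the relevant sensor dimension is now h = 8.8 mm. Object distance dₒ = 33.2 m = 33200 mm.
Thin-lens field height W = h·(dₒ − f)/f = 8.8 × (33200 − 36)/36 ≈ 8106.756 mm = 8106.756/304.8 ft = 26.597 ft.

26.6 ft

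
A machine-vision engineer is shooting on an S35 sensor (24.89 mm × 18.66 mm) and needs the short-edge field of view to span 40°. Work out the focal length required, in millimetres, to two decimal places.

25.63 mm

From α = 2·arctan(h/2f) we get f = h / (2·tan(α/2)).
With h = 18.66 mm and α/2 = 20°, tan(α/2) ≈ 0.36397, so f ≈ 18.66 / 0.72794 ≈ 25.6340 mm.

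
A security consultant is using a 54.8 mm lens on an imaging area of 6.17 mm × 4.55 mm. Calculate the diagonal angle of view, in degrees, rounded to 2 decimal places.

8.00°

Sensor diagonal = √(6.17² + 4.55²) = √58.7714 ≈ 7.6663 mm.
Angle of view α = 2·arctan(d/2f) with d = 7.6663 mm and f = 54.8 mm.
d/2f = 0.06995; arctan(0.06995) ≈ 4.0012°, so α ≈ 8.0024°.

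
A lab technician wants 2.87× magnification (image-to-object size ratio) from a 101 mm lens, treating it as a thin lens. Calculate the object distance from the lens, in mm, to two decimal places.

136.19 mm

With m = dᵢ/dₒ and 1/f = 1/dₒ + 1/dᵢ, substituting dᵢ = m·dₒ gives 1/f = (1 + 1/m)/dₒ, hence dₒ = f·(1 + 1/m).
dₒ = 101 × (1 + 1/2.87) = 101 × 1.34843 ≈ 136.192 mm.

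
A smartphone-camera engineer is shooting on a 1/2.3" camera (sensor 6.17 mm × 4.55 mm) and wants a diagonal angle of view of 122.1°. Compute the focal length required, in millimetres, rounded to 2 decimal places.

2.12 mm

Sensor diagonal = √(6.17² + 4.55²) = √58.7714 ≈ 7.6663 mm.
From α = 2·arctan(d/2f) we get f = d / (2·tan(α/2)).
With d = 7.6663 mm and α/2 = 61.05°, tan(α/2) ≈ 1.80777, so f ≈ 7.6663 / 3.61553 ≈ 2.1204 mm.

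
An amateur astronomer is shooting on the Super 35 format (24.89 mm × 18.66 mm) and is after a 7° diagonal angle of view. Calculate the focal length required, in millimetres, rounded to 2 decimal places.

Sensor diagonal = √(24.89² + 18.66²) = √967.7077 ≈ 31.1080 mm.
From α = 2·arctan(d/2f) we get f = d / (2·tan(α/2)).
With d = 31.1080 mm and α/2 = 3.5°, tan(α/2) ≈ 0.06116, so f ≈ 31.1080 / 0.12233 ≈ 254.3057 mm.

254.31 mm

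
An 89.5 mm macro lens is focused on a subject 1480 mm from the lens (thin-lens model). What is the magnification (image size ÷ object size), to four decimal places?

0.0644×

Thin lens: 1/f = 1/dₒ + 1/dᵢ → 1/dᵢ = 1/89.5 − 1/1480 = 0.0104975 mm⁻¹, so dᵢ ≈ 95.2607 mm.
Magnification m = dᵢ/dₒ = 95.2607/1480 ≈ 0.06437.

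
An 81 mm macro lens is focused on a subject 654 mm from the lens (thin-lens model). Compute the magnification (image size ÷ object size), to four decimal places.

0.1414×

Thin lens: 1/f = 1/dₒ + 1/dᵢ → 1/dᵢ = 1/81 − 1/654 = 0.0108166 mm⁻¹, so dᵢ ≈ 92.4503 mm.
Magnification m = dᵢ/dₒ = 92.4503/654 ≈ 0.14136.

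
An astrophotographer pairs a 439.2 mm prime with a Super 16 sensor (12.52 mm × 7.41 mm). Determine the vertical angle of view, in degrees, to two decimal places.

Angle of view α = 2·arctan(h/2f) with h = 7.41 mm and f = 439.2 mm.
h/2f = 0.00844; arctan(0.00844) ≈ 0.4833°, so α ≈ 0.9666°.

0.97°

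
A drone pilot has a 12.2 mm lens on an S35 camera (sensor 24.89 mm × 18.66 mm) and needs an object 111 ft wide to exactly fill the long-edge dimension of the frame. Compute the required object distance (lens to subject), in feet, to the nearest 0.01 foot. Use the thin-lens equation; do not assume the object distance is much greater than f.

W: 111 ft × 304.8 mm/ft = 33832.80 mm.
Magnification m = w/W = dᵢ/dₒ; combined with 1/f = 1/dₒ + 1/dᵢ this gives dₒ = f·(1 + W/w).
dₒ = 12.2 mm × (1 + 33832.8/24.89) = 12.2 × 1360.2928 ≈ 16595.573 mm = 16595.573/304.8 ft = 54.4474 ft.

54.45 ft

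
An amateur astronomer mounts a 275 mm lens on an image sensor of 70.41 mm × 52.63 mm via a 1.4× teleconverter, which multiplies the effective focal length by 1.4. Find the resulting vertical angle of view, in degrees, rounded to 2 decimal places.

Effective focal length f = 275 × 1.4 = 385 mm.
α = 2·arctan(52.63 / (2 × 385)) = 2·arctan(0.06835) ≈ 7.8202°.

7.82°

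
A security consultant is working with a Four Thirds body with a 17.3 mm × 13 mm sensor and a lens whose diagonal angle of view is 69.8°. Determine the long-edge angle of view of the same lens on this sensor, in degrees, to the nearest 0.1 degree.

Sensor diagonal = √(17.3² + 13²) = √468.2900 ≈ 21.6400 mm.
From the diagonal AOV: f = 21.6400 / (2·tan(34.9°)) = 21.6400 / 1.39522 ≈ 15.5101 mm.
Long-edge AOV = 2·arctan(17.3 / (2 × 15.5101)) = 2·arctan(0.55770) ≈ 58.2969°.

58.3°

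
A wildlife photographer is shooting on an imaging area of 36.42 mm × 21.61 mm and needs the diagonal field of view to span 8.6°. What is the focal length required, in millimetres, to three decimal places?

281.610 mm

Sensor diagonal = √(36.42² + 21.61²) = √1793.4085 ≈ 42.3487 mm.
From α = 2·arctan(d/2f) we get f = d / (2·tan(α/2)).
With d = 42.3487 mm and α/2 = 4.3°, tan(α/2) ≈ 0.07519, so f ≈ 42.3487 / 0.15038 ≈ 281.6095 mm.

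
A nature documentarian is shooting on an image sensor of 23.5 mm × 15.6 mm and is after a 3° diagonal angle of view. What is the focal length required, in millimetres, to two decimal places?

Sensor diagonal = √(23.5² + 15.6²) = √795.6100 ≈ 28.2066 mm.
From α = 2·arctan(d/2f) we get f = d / (2·tan(α/2)).
With d = 28.2066 mm and α/2 = 1.5°, tan(α/2) ≈ 0.02619, so f ≈ 28.2066 / 0.05237 ≈ 538.5825 mm.

538.58 mm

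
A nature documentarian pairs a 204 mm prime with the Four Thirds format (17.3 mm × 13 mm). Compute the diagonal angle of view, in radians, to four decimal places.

Sensor diagonal = √(17.3² + 13²) = √468.2900 ≈ 21.6400 mm.
Angle of view α = 2·arctan(d/2f) with d = 21.6400 mm and f = 204 mm.
d/2f = 0.05304; arctan(0.05304) ≈ 0.0530 rad, so α ≈ 0.1060 rad.

0.1060 rad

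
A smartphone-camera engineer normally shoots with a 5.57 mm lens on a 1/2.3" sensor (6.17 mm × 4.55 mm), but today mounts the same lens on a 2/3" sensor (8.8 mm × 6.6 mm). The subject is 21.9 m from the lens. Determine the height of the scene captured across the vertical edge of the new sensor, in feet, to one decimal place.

85.1 ft

The focal length stays 5.57 mm; the relevant sensor dimension is now h = 6.6 mm. Object distance dₒ = 21.9 m = 21900 mm.
Thin-lens field height W = h·(dₒ − f)/f = 6.6 × (21900 − 5.57)/5.57 ≈ 25943.131 mm = 25943.131/304.8 ft = 85.1153 ft.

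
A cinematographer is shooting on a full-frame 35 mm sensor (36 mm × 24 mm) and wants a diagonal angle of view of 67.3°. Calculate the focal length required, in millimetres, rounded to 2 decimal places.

32.50 mm

Sensor diagonal = √(36² + 24²) = √1872.0000 ≈ 43.2666 mm.
From α = 2·arctan(d/2f) we get f = d / (2·tan(α/2)).
With d = 43.2666 mm and α/2 = 33.65°, tan(α/2) ≈ 0.66566, so f ≈ 43.2666 / 1.33131 ≈ 32.4992 mm.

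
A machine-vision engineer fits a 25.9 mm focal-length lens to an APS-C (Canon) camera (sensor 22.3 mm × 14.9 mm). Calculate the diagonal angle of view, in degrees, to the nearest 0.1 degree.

54.7°

Sensor diagonal = √(22.3² + 14.9²) = √719.3000 ≈ 26.8198 mm.
Angle of view α = 2·arctan(d/2f) with d = 26.8198 mm and f = 25.9 mm.
d/2f = 0.51776; arctan(0.51776) ≈ 27.3731°, so α ≈ 54.7463°.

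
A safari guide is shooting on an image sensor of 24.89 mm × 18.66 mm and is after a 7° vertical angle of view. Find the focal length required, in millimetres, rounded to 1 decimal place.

From α = 2·arctan(h/2f) we get f = h / (2·tan(α/2)).
With h = 18.66 mm and α/2 = 3.5°, tan(α/2) ≈ 0.06116, so f ≈ 18.66 / 0.12233 ≈ 152.5442 mm.

152.5 mm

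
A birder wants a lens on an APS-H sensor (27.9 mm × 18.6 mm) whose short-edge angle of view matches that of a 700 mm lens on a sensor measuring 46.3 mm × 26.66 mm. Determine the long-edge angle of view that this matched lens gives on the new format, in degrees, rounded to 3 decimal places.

3.272°

Equal short-edge AOV ⇒ f₂ = f₁ · 18.6/26.66 = 700 × 0.69767 ≈ 488.3721 mm.
Long-edge AOV on the new format = 2·arctan(27.9 / (2 × 488.3721)) = 2·arctan(0.02856) ≈ 3.2723°.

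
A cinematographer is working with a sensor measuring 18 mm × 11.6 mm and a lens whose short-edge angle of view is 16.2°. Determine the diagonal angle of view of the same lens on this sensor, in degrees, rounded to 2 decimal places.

From the short-edge AOV: f = 11.6 / (2·tan(8.1°)) = 11.6 / 0.28464 ≈ 40.7529 mm.
Sensor diagonal = √(18² + 11.6²) = √458.5600 ≈ 21.4140 mm.
Diagonal AOV = 2·arctan(21.4140 / (2 × 40.7529)) = 2·arctan(0.26273) ≈ 29.4412°.

29.44°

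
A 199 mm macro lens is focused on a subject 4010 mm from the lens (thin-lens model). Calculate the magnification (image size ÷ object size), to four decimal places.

Thin lens: 1/f = 1/dₒ + 1/dᵢ → 1/dᵢ = 1/199 − 1/4010 = 0.0047757 mm⁻¹, so dᵢ ≈ 209.3912 mm.
Magnification m = dᵢ/dₒ = 209.3912/4010 ≈ 0.05222.

0.0522×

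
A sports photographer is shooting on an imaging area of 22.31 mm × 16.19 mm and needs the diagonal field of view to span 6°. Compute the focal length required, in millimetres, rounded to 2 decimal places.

Sensor diagonal = √(22.31² + 16.19²) = √759.8522 ≈ 27.5654 mm.
From α = 2·arctan(d/2f) we get f = d / (2·tan(α/2)).
With d = 27.5654 mm and α/2 = 3°, tan(α/2) ≈ 0.05241, so f ≈ 27.5654 / 0.10482 ≈ 262.9897 mm.

262.99 mm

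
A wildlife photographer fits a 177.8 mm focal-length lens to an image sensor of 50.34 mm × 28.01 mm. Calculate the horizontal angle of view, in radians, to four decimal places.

0.2813 rad

Angle of view α = 2·arctan(w/2f) with w = 50.34 mm and f = 177.8 mm.
w/2f = 0.14156; arctan(0.14156) ≈ 0.1406 rad, so α ≈ 0.2813 rad.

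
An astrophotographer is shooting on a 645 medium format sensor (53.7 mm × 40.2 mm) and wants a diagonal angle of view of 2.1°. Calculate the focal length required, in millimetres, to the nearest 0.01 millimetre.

Sensor diagonal = √(53.7² + 40.2²) = √4499.7300 ≈ 67.0800 mm.
From α = 2·arctan(d/2f) we get f = d / (2·tan(α/2)).
With d = 67.0800 mm and α/2 = 1.05°, tan(α/2) ≈ 0.01833, so f ≈ 67.0800 / 0.03666 ≈ 1829.9867 mm.

1829.99 mm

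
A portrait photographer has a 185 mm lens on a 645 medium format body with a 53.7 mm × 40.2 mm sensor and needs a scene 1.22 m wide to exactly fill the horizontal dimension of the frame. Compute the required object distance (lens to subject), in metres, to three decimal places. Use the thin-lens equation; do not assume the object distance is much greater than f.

W: 1.22 m = 1220 mm.
Magnification m = w/W = dᵢ/dₒ; combined with 1/f = 1/dₒ + 1/dᵢ this gives dₒ = f·(1 + W/w).
dₒ = 185 mm × (1 + 1220/53.7) = 185 × 23.7188 ≈ 4387.980 mm = 4.38798 m.

4.388 m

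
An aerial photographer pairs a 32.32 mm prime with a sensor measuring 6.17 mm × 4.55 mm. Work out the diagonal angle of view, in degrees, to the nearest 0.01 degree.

13.53°

Sensor diagonal = √(6.17² + 4.55²) = √58.7714 ≈ 7.6663 mm.
Angle of view α = 2·arctan(d/2f) with d = 7.6663 mm and f = 32.32 mm.
d/2f = 0.11860; arctan(0.11860) ≈ 6.7636°, so α ≈ 13.5273°.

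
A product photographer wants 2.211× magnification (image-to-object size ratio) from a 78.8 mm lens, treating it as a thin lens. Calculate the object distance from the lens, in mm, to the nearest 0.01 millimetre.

114.44 mm

With m = dᵢ/dₒ and 1/f = 1/dₒ + 1/dᵢ, substituting dᵢ = m·dₒ gives 1/f = (1 + 1/m)/dₒ, hence dₒ = f·(1 + 1/m).
dₒ = 78.8 × (1 + 1/2.211) = 78.8 × 1.45228 ≈ 114.440 mm.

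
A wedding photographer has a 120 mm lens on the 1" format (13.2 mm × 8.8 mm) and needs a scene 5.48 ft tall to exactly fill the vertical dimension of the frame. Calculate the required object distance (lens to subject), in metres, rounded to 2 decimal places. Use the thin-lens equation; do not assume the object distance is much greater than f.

W: 5.48 ft × 304.8 mm/ft = 1670.30 mm.
Magnification m = h/W = dᵢ/dₒ; combined with 1/f = 1/dₒ + 1/dᵢ this gives dₒ = f·(1 + W/h).
dₒ = 120 mm × (1 + 1670.3/8.8) = 120 × 190.8073 ≈ 22896.872 mm = 22.8969 m.

22.90 m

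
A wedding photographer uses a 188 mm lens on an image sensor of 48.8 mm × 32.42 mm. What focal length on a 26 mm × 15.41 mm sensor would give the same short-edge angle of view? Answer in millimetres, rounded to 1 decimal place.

Equal angle of view means equal height/f ratio, so f₂ = f₁ · (height₂/height₁) = 188 × 15.41/32.42.
f₂ = 188 × 0.47532 ≈ 89.361 mm.

89.4 mm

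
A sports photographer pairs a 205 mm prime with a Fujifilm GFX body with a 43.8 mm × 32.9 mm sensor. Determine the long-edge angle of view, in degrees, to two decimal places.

12.20°

Angle of view α = 2·arctan(w/2f) with w = 43.8 mm and f = 205 mm.
w/2f = 0.10683; arctan(0.10683) ≈ 6.0977°, so α ≈ 12.1955°.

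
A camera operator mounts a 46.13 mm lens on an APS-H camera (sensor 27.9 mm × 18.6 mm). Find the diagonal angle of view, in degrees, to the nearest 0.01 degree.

Sensor diagonal = √(27.9² + 18.6²) = √1124.3700 ≈ 33.5316 mm.
Angle of view α = 2·arctan(d/2f) with d = 33.5316 mm and f = 46.13 mm.
d/2f = 0.36345; arctan(0.36345) ≈ 19.9735°, so α ≈ 39.9471°.

39.95°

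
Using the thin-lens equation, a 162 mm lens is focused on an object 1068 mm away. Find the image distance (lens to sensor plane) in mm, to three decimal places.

190.967 mm

1/dᵢ = 1/f − 1/dₒ = 1/162 − 1/1068 = 0.0052365 mm⁻¹.
dᵢ = 1/0.0052365 ≈ 190.9669 mm.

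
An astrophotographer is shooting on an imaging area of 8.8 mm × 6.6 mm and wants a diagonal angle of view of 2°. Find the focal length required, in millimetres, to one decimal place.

315.1 mm

Sensor diagonal = √(8.8² + 6.6²) = √121.0000 ≈ 11.0000 mm.
From α = 2·arctan(d/2f) we get f = d / (2·tan(α/2)).
With d = 11.0000 mm and α/2 = 1°, tan(α/2) ≈ 0.01746, so f ≈ 11.0000 / 0.03491 ≈ 315.0948 mm.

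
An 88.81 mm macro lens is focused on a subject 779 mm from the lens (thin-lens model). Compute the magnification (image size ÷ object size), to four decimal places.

0.1287×

Thin lens: 1/f = 1/dₒ + 1/dᵢ → 1/dᵢ = 1/88.81 − 1/779 = 0.0099763 mm⁻¹, so dᵢ ≈ 100.2376 mm.
Magnification m = dᵢ/dₒ = 100.2376/779 ≈ 0.12867.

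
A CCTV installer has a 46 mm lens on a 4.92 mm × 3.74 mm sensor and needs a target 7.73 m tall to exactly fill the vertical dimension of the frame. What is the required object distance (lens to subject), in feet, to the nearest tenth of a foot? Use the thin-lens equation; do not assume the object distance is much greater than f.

312.1 ft

W: 7.73 m = 7730 mm.
Magnification m = h/W = dᵢ/dₒ; combined with 1/f = 1/dₒ + 1/dᵢ this gives dₒ = f·(1 + W/h).
dₒ = 46 mm × (1 + 7730/3.74) = 46 × 2067.8449 ≈ 95120.866 mm = 95120.866/304.8 ft = 312.076 ft.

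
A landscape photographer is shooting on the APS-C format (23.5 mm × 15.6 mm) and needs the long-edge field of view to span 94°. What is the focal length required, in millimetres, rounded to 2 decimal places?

From α = 2·arctan(w/2f) we get f = w / (2·tan(α/2)).
With w = 23.5 mm and α/2 = 47°, tan(α/2) ≈ 1.07237, so f ≈ 23.5 / 2.14474 ≈ 10.9571 mm.

10.96 mm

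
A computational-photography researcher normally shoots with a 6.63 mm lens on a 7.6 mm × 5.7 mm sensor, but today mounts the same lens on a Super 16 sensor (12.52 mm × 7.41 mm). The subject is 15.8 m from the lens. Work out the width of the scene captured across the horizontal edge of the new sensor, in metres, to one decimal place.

29.8 m

The focal length stays 6.63 mm; the relevant sensor dimension is now w = 12.52 mm. Object distance dₒ = 15.8 m = 15800 mm.
Thin-lens field width W = w·(dₒ − f)/f = 12.52 × (15800 − 6.63)/6.63 ≈ 29823.981 mm = 29.824 m.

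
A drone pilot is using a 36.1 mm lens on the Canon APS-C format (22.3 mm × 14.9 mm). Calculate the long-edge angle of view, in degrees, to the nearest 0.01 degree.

Angle of view α = 2·arctan(w/2f) with w = 22.3 mm and f = 36.1 mm.
w/2f = 0.30886; arctan(0.30886) ≈ 17.1640°, so α ≈ 34.3281°.

34.33°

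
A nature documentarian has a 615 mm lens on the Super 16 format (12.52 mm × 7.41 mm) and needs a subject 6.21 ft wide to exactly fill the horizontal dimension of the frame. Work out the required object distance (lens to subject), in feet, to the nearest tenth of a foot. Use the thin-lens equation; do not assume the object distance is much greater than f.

W: 6.21 ft × 304.8 mm/ft = 1892.81 mm.
Magnification m = w/W = dᵢ/dₒ; combined with 1/f = 1/dₒ + 1/dᵢ this gives dₒ = f·(1 + W/w).
dₒ = 615 mm × (1 + 1892.81/12.52) = 615 × 152.1827 ≈ 93592.387 mm = 93592.387/304.8 ft = 307.062 ft.

307.1 ft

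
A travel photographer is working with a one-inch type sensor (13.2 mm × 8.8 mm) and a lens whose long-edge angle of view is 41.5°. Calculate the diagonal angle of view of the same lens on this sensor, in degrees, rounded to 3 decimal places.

48.963°

From the long-edge AOV: f = 13.2 / (2·tan(20.75°)) = 13.2 / 0.75773 ≈ 17.4204 mm.
Sensor diagonal = √(13.2² + 8.8²) = √251.6800 ≈ 15.8644 mm.
Diagonal AOV = 2·arctan(15.8644 / (2 × 17.4204)) = 2·arctan(0.45534) ≈ 48.9634°.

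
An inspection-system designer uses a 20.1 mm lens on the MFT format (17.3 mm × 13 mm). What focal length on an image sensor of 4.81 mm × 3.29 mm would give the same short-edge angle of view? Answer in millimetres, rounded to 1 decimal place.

Equal angle of view means equal height/f ratio, so f₂ = f₁ · (height₂/height₁) = 20.1 × 3.29/13.
f₂ = 20.1 × 0.25308 ≈ 5.087 mm.

5.1 mm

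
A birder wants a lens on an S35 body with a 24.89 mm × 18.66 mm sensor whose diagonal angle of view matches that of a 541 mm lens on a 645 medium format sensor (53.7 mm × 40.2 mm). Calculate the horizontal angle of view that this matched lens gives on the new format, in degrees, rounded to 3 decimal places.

Sensor diagonal = √(53.7² + 40.2²) = √4499.7300 ≈ 67.0800 mm.
Sensor diagonal = √(24.89² + 18.66²) = √967.7077 ≈ 31.1080 mm.
Equal diagonal AOV ⇒ f₂ = f₁ · 31.1080/67.0800 = 541 × 0.46374 ≈ 250.8858 mm.
Horizontal AOV on the new format = 2·arctan(24.89 / (2 × 250.8858)) = 2·arctan(0.04960) ≈ 5.6796°.

5.680°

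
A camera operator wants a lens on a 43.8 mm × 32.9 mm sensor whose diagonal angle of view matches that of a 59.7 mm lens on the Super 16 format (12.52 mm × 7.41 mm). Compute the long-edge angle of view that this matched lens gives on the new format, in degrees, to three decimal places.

11.129°

Sensor diagonal = √(12.52² + 7.41²) = √211.6585 ≈ 14.5485 mm.
Sensor diagonal = √(43.8² + 32.9²) = √3000.8500 ≈ 54.7800 mm.
Equal diagonal AOV ⇒ f₂ = f₁ · 54.7800/14.5485 = 59.7 × 3.76534 ≈ 224.7908 mm.
Long-edge AOV on the new format = 2·arctan(43.8 / (2 × 224.7908)) = 2·arctan(0.09742) ≈ 11.1288°.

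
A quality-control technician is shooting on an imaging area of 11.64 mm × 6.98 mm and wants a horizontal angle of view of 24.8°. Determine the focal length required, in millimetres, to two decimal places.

26.47 mm

From α = 2·arctan(w/2f) we get f = w / (2·tan(α/2)).
With w = 11.64 mm and α/2 = 12.4°, tan(α/2) ≈ 0.21986, so f ≈ 11.64 / 0.43973 ≈ 26.4709 mm.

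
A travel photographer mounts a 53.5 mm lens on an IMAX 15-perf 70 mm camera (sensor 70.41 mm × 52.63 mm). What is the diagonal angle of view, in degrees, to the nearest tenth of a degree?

78.8°

Sensor diagonal = √(70.41² + 52.63²) = √7727.4850 ≈ 87.9061 mm.
Angle of view α = 2·arctan(d/2f) with d = 87.9061 mm and f = 53.5 mm.
d/2f = 0.82155; arctan(0.82155) ≈ 39.4049°, so α ≈ 78.8098°.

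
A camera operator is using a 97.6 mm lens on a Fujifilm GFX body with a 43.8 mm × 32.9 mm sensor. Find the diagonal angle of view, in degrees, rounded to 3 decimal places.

31.352°

Sensor diagonal = √(43.8² + 32.9²) = √3000.8500 ≈ 54.7800 mm.
Angle of view α = 2·arctan(d/2f) with d = 54.7800 mm and f = 97.6 mm.
d/2f = 0.28064; arctan(0.28064) ≈ 15.6760°, so α ≈ 31.3520°.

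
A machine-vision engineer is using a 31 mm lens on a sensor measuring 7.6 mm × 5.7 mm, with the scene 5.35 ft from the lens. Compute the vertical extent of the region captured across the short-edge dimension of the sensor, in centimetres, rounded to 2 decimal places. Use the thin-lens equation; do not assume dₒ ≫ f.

dₒ: 5.35 ft × 304.8 mm/ft = 1630.68 mm.
Similar triangles through the lens centre give W/dₒ = h/dᵢ; with 1/f = 1/dₒ + 1/dᵢ this gives W = h·(dₒ − f)/f.
W = 5.7 mm × (1630.68 − 31) / 31 = 5.7 × 51.6026 ≈ 294.135 mm = 29.4135 cm.

29.41 cm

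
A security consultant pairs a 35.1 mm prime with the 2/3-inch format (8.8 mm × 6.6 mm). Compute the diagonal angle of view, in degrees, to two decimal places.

Sensor diagonal = √(8.8² + 6.6²) = √121.0000 ≈ 11.0000 mm.
Angle of view α = 2·arctan(d/2f) with d = 11.0000 mm and f = 35.1 mm.
d/2f = 0.15670; arctan(0.15670) ≈ 8.9056°, so α ≈ 17.8111°.

17.81°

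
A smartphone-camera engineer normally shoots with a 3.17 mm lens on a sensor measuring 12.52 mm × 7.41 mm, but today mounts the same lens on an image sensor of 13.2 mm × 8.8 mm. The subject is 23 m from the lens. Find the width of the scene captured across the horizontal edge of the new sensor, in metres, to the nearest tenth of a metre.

95.8 m

The focal length stays 3.17 mm; the relevant sensor dimension is now w = 13.2 mm. Object distance dₒ = 23 m = 23000 mm.
Thin-lens field width W = w·(dₒ − f)/f = 13.2 × (23000 − 3.17)/3.17 ≈ 95759.671 mm = 95.7597 m.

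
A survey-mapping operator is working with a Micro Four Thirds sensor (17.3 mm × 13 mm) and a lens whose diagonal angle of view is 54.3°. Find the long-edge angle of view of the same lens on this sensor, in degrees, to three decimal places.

44.585°

Sensor diagonal = √(17.3² + 13²) = √468.2900 ≈ 21.6400 mm.
From the diagonal AOV: f = 21.6400 / (2·tan(27.15°)) = 21.6400 / 1.02566 ≈ 21.0987 mm.
Long-edge AOV = 2·arctan(17.3 / (2 × 21.0987)) = 2·arctan(0.40998) ≈ 44.5850°.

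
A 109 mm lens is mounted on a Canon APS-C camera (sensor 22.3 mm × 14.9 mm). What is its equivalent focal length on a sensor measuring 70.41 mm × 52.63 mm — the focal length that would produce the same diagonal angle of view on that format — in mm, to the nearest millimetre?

357 mm

Sensor diagonal = √(22.3² + 14.9²) = √719.3000 ≈ 26.8198 mm.
Sensor diagonal = √(70.41² + 52.63²) = √7727.4850 ≈ 87.9061 mm.
Equal angle of view means equal diagonal/f ratio, so f₂ = f₁ · (diagonal₂/diagonal₁) = 109 × 87.9061/26.8198.
f₂ = 109 × 3.27766 ≈ 357.265 mm.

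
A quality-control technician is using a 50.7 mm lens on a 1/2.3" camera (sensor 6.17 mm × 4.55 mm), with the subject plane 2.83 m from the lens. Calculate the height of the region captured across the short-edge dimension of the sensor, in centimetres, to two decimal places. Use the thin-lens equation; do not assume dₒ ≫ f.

dₒ: 2.83 m = 2830 mm.
Similar triangles through the lens centre give W/dₒ = h/dᵢ; with 1/f = 1/dₒ + 1/dᵢ this gives W = h·(dₒ − f)/f.
W = 4.55 mm × (2830 − 50.7) / 50.7 = 4.55 × 54.8185 ≈ 249.424 mm = 24.9424 cm.

24.94 cm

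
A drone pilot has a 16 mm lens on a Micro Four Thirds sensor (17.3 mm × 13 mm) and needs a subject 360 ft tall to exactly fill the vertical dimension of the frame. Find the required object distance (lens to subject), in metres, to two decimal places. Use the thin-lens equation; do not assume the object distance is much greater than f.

135.07 m

W: 360 ft × 304.8 mm/ft = 109728.00 mm.
Magnification m = h/W = dᵢ/dₒ; combined with 1/f = 1/dₒ + 1/dᵢ this gives dₒ = f·(1 + W/h).
dₒ = 16 mm × (1 + 109728/13) = 16 × 8441.6151 ≈ 135065.842 mm = 135.066 m.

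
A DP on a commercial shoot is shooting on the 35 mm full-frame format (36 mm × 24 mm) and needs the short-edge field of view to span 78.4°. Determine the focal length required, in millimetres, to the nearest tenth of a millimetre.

From α = 2·arctan(h/2f) we get f = h / (2·tan(α/2)).
With h = 24 mm and α/2 = 39.2°, tan(α/2) ≈ 0.81558, so f ≈ 24 / 1.63116 ≈ 14.7135 mm.

14.7 mm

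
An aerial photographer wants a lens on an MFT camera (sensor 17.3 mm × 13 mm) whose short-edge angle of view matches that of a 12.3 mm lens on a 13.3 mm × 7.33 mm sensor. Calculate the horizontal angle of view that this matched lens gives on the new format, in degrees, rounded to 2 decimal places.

43.26°

Equal short-edge AOV ⇒ f₂ = f₁ · 13/7.33 = 12.3 × 1.77353 ≈ 21.8145 mm.
Horizontal AOV on the new format = 2·arctan(17.3 / (2 × 21.8145)) = 2·arctan(0.39653) ≈ 43.2592°.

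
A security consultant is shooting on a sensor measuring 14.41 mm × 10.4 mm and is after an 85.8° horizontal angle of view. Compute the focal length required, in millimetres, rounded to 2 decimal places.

From α = 2·arctan(w/2f) we get f = w / (2·tan(α/2)).
With w = 14.41 mm and α/2 = 42.9°, tan(α/2) ≈ 0.92926, so f ≈ 14.41 / 1.85851 ≈ 7.7535 mm.

7.75 mm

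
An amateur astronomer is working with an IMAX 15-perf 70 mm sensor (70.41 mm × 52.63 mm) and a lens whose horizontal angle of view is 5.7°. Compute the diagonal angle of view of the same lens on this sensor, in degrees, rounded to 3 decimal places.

7.113°

From the horizontal AOV: f = 70.41 / (2·tan(2.85°)) = 70.41 / 0.09957 ≈ 707.1698 mm.
Sensor diagonal = √(70.41² + 52.63²) = √7727.4850 ≈ 87.9061 mm.
Diagonal AOV = 2·arctan(87.9061 / (2 × 707.1698)) = 2·arctan(0.06215) ≈ 7.1131°.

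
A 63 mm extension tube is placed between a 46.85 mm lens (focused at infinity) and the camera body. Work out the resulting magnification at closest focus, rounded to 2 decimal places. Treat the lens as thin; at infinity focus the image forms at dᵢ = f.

The tube moves the image plane from f to f + e, so dᵢ = 46.85 + 63 = 109.85 mm. Focus is achieved when 1/f = 1/dₒ + 1/dᵢ, giving dₒ = 1/(1/f − 1/(f+e)).
Magnification m = dᵢ/dₒ = (f+e)·(1/f − 1/(f+e)) = e/f = 63/46.85 ≈ 1.3447.

1.34×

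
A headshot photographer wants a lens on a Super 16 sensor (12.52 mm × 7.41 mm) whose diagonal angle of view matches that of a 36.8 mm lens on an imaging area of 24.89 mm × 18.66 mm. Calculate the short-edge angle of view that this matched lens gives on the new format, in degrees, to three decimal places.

24.298°

Sensor diagonal = √(24.89² + 18.66²) = √967.7077 ≈ 31.1080 mm.
Sensor diagonal = √(12.52² + 7.41²) = √211.6585 ≈ 14.5485 mm.
Equal diagonal AOV ⇒ f₂ = f₁ · 14.5485/31.1080 = 36.8 × 0.46768 ≈ 17.2105 mm.
Short-edge AOV on the new format = 2·arctan(7.41 / (2 × 17.2105)) = 2·arctan(0.21528) ≈ 24.2979°.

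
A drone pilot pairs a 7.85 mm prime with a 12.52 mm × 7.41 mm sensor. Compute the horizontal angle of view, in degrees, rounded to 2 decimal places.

77.14°

Angle of view α = 2·arctan(w/2f) with w = 12.52 mm and f = 7.85 mm.
w/2f = 0.79745; arctan(0.79745) ≈ 38.5707°, so α ≈ 77.1414°.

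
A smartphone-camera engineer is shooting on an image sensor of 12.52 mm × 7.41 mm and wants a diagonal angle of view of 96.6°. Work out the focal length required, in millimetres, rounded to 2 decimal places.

Sensor diagonal = √(12.52² + 7.41²) = √211.6585 ≈ 14.5485 mm.
From α = 2·arctan(d/2f) we get f = d / (2·tan(α/2)).
With d = 14.5485 mm and α/2 = 48.3°, tan(α/2) ≈ 1.12238, so f ≈ 14.5485 / 2.24475 ≈ 6.4811 mm.

6.48 mm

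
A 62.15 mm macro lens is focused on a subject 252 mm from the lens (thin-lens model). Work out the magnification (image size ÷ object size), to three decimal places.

0.327×

Thin lens: 1/f = 1/dₒ + 1/dᵢ → 1/dᵢ = 1/62.15 − 1/252 = 0.0121219 mm⁻¹, so dᵢ ≈ 82.4957 mm.
Magnification m = dᵢ/dₒ = 82.4957/252 ≈ 0.32736.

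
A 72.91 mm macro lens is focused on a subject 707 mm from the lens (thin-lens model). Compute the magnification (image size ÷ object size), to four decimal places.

Thin lens: 1/f = 1/dₒ + 1/dᵢ → 1/dᵢ = 1/72.91 − 1/707 = 0.0123011 mm⁻¹, so dᵢ ≈ 81.2935 mm.
Magnification m = dᵢ/dₒ = 81.2935/707 ≈ 0.11498.

0.1150×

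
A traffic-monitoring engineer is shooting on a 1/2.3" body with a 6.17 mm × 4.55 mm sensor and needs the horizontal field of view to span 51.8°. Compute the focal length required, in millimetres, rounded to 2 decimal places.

6.35 mm

From α = 2·arctan(w/2f) we get f = w / (2·tan(α/2)).
With w = 6.17 mm and α/2 = 25.9°, tan(α/2) ≈ 0.48557, so f ≈ 6.17 / 0.97115 ≈ 6.3533 mm.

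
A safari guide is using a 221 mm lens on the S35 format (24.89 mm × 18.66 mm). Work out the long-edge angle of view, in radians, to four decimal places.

0.1125 rad

Angle of view α = 2·arctan(w/2f) with w = 24.89 mm and f = 221 mm.
w/2f = 0.05631; arctan(0.05631) ≈ 0.0563 rad, so α ≈ 0.1125 rad.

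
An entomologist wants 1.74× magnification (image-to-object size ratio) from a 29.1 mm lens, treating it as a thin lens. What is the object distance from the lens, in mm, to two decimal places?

45.82 mm

With m = dᵢ/dₒ and 1/f = 1/dₒ + 1/dᵢ, substituting dᵢ = m·dₒ gives 1/f = (1 + 1/m)/dₒ, hence dₒ = f·(1 + 1/m).
dₒ = 29.1 × (1 + 1/1.74) = 29.1 × 1.57471 ≈ 45.824 mm.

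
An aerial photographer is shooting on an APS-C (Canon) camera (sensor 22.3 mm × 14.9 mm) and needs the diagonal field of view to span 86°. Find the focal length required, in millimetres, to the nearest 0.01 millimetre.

Sensor diagonal = √(22.3² + 14.9²) = √719.3000 ≈ 26.8198 mm.
From α = 2·arctan(d/2f) we get f = d / (2·tan(α/2)).
With d = 26.8198 mm and α/2 = 43°, tan(α/2) ≈ 0.93252, so f ≈ 26.8198 / 1.86503 ≈ 14.3803 mm.

14.38 mm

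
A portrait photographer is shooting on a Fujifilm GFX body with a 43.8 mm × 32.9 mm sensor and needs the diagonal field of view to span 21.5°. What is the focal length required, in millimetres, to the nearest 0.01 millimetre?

144.27 mm

Sensor diagonal = √(43.8² + 32.9²) = √3000.8500 ≈ 54.7800 mm.
From α = 2·arctan(d/2f) we get f = d / (2·tan(α/2)).
With d = 54.7800 mm and α/2 = 10.75°, tan(α/2) ≈ 0.18986, so f ≈ 54.7800 / 0.37971 ≈ 144.2673 mm.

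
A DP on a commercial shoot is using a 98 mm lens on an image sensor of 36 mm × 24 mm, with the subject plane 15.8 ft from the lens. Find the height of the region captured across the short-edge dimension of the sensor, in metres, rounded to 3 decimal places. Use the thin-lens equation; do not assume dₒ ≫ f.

1.155 m

dₒ: 15.8 ft × 304.8 mm/ft = 4815.84 mm.
Similar triangles through the lens centre give W/dₒ = h/dᵢ; with 1/f = 1/dₒ + 1/dᵢ this gives W = h·(dₒ − f)/f.
W = 24 mm × (4815.84 − 98) / 98 = 24 × 48.1412 ≈ 1155.389 mm = 1.15539 m.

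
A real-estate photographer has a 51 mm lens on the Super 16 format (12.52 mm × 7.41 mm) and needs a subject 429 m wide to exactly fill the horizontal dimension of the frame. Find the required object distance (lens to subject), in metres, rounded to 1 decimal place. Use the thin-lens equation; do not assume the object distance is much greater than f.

1747.6 m

W: 429 m = 429000 mm.
Magnification m = w/W = dᵢ/dₒ; combined with 1/f = 1/dₒ + 1/dᵢ this gives dₒ = f·(1 + W/w).
dₒ = 51 mm × (1 + 429000/12.52) = 51 × 34266.1757 ≈ 1747574.962 mm = 1747.57 m.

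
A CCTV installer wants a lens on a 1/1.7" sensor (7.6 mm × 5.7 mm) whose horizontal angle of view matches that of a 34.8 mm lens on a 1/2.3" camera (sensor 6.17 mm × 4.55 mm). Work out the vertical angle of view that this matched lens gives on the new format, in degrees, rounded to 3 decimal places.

7.608°

Equal horizontal AOV ⇒ f₂ = f₁ · 7.6/6.17 = 34.8 × 1.23177 ≈ 42.8655 mm.
Vertical AOV on the new format = 2·arctan(5.7 / (2 × 42.8655)) = 2·arctan(0.06649) ≈ 7.6077°.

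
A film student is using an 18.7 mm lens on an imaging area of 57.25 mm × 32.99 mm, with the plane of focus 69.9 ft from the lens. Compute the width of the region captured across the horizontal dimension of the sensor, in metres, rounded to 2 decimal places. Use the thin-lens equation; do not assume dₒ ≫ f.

dₒ: 69.9 ft × 304.8 mm/ft = 21305.52 mm.
Similar triangles through the lens centre give W/dₒ = w/dᵢ; with 1/f = 1/dₒ + 1/dᵢ this gives W = w·(dₒ − f)/f.
W = 57.25 mm × (21305.5 − 18.7) / 18.7 = 57.25 × 1138.3326 ≈ 65169.540 mm = 65.1695 m.

65.17 m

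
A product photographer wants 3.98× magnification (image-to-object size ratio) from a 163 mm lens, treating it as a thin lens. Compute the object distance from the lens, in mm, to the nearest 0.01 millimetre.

203.95 mm

With m = dᵢ/dₒ and 1/f = 1/dₒ + 1/dᵢ, substituting dᵢ = m·dₒ gives 1/f = (1 + 1/m)/dₒ, hence dₒ = f·(1 + 1/m).
dₒ = 163 × (1 + 1/3.98) = 163 × 1.25126 ≈ 203.955 mm.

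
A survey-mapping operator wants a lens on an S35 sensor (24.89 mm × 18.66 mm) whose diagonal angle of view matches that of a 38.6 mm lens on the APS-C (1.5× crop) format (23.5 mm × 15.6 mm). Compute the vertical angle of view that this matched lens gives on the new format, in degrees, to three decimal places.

Sensor diagonal = √(23.5² + 15.6²) = √795.6100 ≈ 28.2066 mm.
Sensor diagonal = √(24.89² + 18.66²) = √967.7077 ≈ 31.1080 mm.
Equal diagonal AOV ⇒ f₂ = f₁ · 31.1080/28.2066 = 38.6 × 1.10286 ≈ 42.5706 mm.
Vertical AOV on the new format = 2·arctan(18.66 / (2 × 42.5706)) = 2·arctan(0.21917) ≈ 24.7236°.

24.724°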